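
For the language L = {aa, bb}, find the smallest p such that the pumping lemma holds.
p = 3

For a finite language L, the pumping lemma holds vacuously if p > max|s| for s ∈ L.

The longest string in L = {aa, bb} has length 2.
If p = 3, then no string s ∈ L has |s| ≥ p, so the condition is vacuously true.

The minimum pumping length is p = 3.

Why no smaller p works: for any p ≤ 2, the longest string s ∈ L has |s| = 2 ≥ p, so it would
have to be pumpable; but pumping up (i = 2, 3, ...) produces ever longer strings, which cannot all lie in the
finite language L. So the pumping property fails for every p ≤ 2.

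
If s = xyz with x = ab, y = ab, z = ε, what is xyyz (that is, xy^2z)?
ababab

Given x = 'ab', y = 'ab', z = '' and i = 2:

xy^2z = x + y·y·...·y (2 times) + z
       = 'ab' + 'ab'^2 + ''
       = 'ab' + 'abab' + ''
       = 'ababab'

The pumped string is 'ababab' with length 6.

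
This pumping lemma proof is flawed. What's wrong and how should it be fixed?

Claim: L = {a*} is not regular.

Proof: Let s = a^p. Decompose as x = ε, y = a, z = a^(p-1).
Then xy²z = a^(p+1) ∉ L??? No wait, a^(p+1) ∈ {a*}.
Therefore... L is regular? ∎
Error: The proof attempts to show a*  is not regular, but a* IS regular!

Correction: a* is a regular language (recognized by a simple DFA with one accepting state and self-loop on 'a'). The pumping lemma can only prove non-regularity, not regularity. For regular languages, pumping always works.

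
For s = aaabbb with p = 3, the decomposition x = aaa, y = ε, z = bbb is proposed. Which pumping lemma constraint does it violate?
Violated: |y| > 0

The decomposition x = aaa, y = ε, z = bbb for s = aaabbb with p = 3
violates the constraint: |y| > 0

|y| = 0, but the pumping lemma requires |y| > 0 (y must be non-empty).

Pumping lemma constraints:
1. xyz = s (decomposition is valid)
2. |xy| ≤ p
3. |y| > 0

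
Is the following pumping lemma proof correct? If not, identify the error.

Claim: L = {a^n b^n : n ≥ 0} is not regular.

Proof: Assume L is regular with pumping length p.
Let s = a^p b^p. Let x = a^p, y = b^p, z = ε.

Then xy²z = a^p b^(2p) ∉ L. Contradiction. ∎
The proof is INCORRECT.

Error: The decomposition violates |xy| ≤ p.
With x = a^p and y = b^p, we have |xy| = 2p > p.
The pumping lemma requires |xy| ≤ p, so y must be within the first p characters.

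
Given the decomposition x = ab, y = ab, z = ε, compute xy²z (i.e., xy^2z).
ababab

Given x = 'ab', y = 'ab', z = '' and i = 2:

xy^2z = x + y·y·...·y (2 times) + z
       = 'ab' + 'ab'^2 + ''
       = 'ab' + 'abab' + ''
       = 'ababab'

The pumped string is 'ababab' with length 6.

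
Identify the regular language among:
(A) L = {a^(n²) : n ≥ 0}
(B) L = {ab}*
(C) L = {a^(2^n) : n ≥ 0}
(B) {ab}*

(B) L = {ab}* is regular.

This can be recognized by a finite automaton (DFA/NFA).
Regular expressions like {ab}* define regular languages.

The other choices are not regular:
- {a^(2^n) : n ≥ 0}: After pumping, length is no longer a power of 2
- {a^(n²) : n ≥ 0}: After pumping, length is no longer a perfect square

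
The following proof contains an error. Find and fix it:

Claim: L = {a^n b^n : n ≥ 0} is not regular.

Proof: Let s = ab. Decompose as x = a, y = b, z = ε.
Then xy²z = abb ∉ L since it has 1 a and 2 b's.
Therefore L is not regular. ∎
Error: The string s = ab might be shorter than the pumping length p.

Correction: Choose s = a^p b^p to ensure |s| ≥ p. Also, the decomposition is wrong: with |xy| ≤ p, y cannot include b's when s starts with p a's.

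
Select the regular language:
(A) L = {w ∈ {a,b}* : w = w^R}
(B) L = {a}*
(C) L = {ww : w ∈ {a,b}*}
(B) {a}*

(B) L = {a}* is regular.

This can be recognized by a finite automaton (DFA/NFA).
Regular expressions like {a}* define regular languages.

The other choices are not regular:
- {w ∈ {a,b}* : w = w^R}: After pumping, the string is no longer symmetric
- {ww : w ∈ {a,b}*}: After pumping, the two halves no longer match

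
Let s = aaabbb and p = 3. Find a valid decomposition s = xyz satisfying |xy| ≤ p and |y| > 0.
x = 'aa', y = 'a', z = 'bbb'

For s = aaabbb and p = 3, one valid decomposition is:
- x = 'aa' (length 2)
- y = 'a' (length 1)
- z = 'bbb' (length 3)

Verification:
- xyz = 'aa' + 'a' + 'bbb' = aaabbb ✓
- |xy| = 3 ≤ 3 ✓
- |y| = 1 > 0 ✓

All pumping lemma constraints are satisfied.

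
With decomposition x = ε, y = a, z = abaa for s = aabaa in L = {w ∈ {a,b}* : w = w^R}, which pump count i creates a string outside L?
i = 2

xy²z = ε · aa · abaa = aaabaa; aaabaa reversed is aabaaa ≠ aaabaa, so it is not a palindrome and is not in L.
(Other choices also work, e.g. i = 0, 3; only i = 1 is guaranteed to stay in L since xy¹z = s.)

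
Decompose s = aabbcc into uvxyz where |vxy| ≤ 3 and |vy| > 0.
u='aa', v='b', x='b', y='c', z='c'

For s = aabbcc with pumping length p = 3:

One valid decomposition:
- u = 'aa'
- v = 'b'
- x = 'b'
- y = 'c'
- z = 'c'

Verification:
- uvxyz = 'aa' + 'b' + 'b' + 'c' + 'c' = aabbcc ✓
- |vxy| = |'bbc'| = 3 ≤ 3 ✓
- |vy| = |'bc'| = 2 > 0 ✓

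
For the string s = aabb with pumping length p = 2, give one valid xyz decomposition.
x = 'a', y = 'a', z = 'bb'

For s = aabb and p = 2, one valid decomposition is:
- x = 'a' (length 1)
- y = 'a' (length 1)
- z = 'bb' (length 2)

Verification:
- xyz = 'a' + 'a' + 'bb' = aabb ✓
- |xy| = 2 ≤ 2 ✓
- |y| = 1 > 0 ✓

All pumping lemma constraints are satisfied.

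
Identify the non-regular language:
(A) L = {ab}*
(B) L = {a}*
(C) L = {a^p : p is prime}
(C) {a^p : p is prime}

(C) L = {a^p : p is prime} is NOT regular.

The pumping lemma can be used to prove this:
After pumping, the length becomes composite

The other languages are regular because they can be recognized by finite automata.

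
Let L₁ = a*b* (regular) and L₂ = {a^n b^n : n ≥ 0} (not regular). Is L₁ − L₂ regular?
No — L₁ − L₂ is not regular.

a*b* − {a^n b^n} = {a^n b^m : n ≠ m}. If this were regular, then its complement intersected with a*b*, namely {a^n b^n : n ≥ 0}, would be regular too (closure under complement and intersection) — contradiction. So L₁ − L₂ is not regular.

Note that the bare facts "L₁ regular, L₂ non-regular" do not settle the question by themselves: the closure of regular languages under ∪, ∩, complement and difference applies only when BOTH operands are regular. With a non-regular operand the result can come out regular or non-regular depending on the specific languages, so one has to work out L₁ − L₂ for this particular pair, as above.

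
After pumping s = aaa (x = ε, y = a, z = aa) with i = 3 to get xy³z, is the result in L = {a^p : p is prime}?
Yes

xy³z = ε · aaa · aa = aaaaa.
aaaaa has length 5, which is prime, so it is in L.
(A single pumped string landing in L is not a contradiction by itself; a non-regularity proof needs some i for which xy^i z ∉ L, for every admissible decomposition.)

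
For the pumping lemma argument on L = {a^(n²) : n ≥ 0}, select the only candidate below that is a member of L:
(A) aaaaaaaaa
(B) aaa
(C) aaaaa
(A) aaaaaaaaa

The pumping lemma is applied to a string s that lies in L, so first check membership of each option:
- (A) aaaaaaaaa has length 9 = 3², a perfect square, so it is in L ✓
- (B) aaa has length 3, strictly between 1² = 1 and 2² = 4, so it is not in L ✗
- (C) aaaaa has length 5, strictly between 2² = 4 and 3² = 9, so it is not in L ✗

Only (A) aaaaaaaaa is in L, so it is the only candidate that could play the role of s.
(In a complete proof one picks s in terms of the pumping length p so that |s| ≥ p is guaranteed; a fixed string like aaaaaaaaa illustrates the shape of such an s.)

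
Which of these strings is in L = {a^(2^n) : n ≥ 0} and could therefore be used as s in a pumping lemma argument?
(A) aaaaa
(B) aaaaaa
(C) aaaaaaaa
(C) aaaaaaaa

The pumping lemma is applied to a string s that lies in L, so first check membership of each option:
- (A) aaaaa has length 5, strictly between 2^2 = 4 and 2^3 = 8, so it is not in L ✗
- (B) aaaaaa has length 6, strictly between 2^2 = 4 and 2^3 = 8, so it is not in L ✗
- (C) aaaaaaaa has length 8 = 2^3, so it is in L ✓

Only (C) aaaaaaaa is in L, so it is the only candidate that could play the role of s.
(In a complete proof one picks s in terms of the pumping length p so that |s| ≥ p is guaranteed; a fixed string like aaaaaaaa illustrates the shape of such an s.)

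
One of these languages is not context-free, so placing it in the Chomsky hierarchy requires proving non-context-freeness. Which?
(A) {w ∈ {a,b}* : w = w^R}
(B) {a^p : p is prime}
(B) {a^p : p is prime}

(B) {a^p : p is prime} requires the CFL pumping lemma.

- {w ∈ {a,b}* : w = w^R} is context-free (but not regular)
  • Can be shown non-regular with the regular pumping lemma
  • After pumping, the string is no longer symmetric

- {a^p : p is prime} is NOT context-free
  • Requires the CFL pumping lemma to prove
  • The CFL pumping lemma also fails because prime gaps are unbounded

The CFL pumping lemma is "stronger" in that it can prove non-membership
in the larger class of context-free languages.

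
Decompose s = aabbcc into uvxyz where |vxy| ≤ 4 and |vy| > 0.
u='a', v='a', x='bb', y='c', z='c'

For s = aabbcc with pumping length p = 4:

One valid decomposition:
- u = 'a'
- v = 'a'
- x = 'bb'
- y = 'c'
- z = 'c'

Verification:
- uvxyz = 'a' + 'a' + 'bb' + 'c' + 'c' = aabbcc ✓
- |vxy| = |'abbc'| = 4 ≤ 4 ✓
- |vy| = |'ac'| = 2 > 0 ✓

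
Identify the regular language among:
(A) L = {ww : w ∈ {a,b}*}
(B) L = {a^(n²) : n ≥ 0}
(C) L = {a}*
(C) {a}*

(C) L = {a}* is regular.

This can be recognized by a finite automaton (DFA/NFA).
Regular expressions like {a}* define regular languages.

The other choices are not regular:
- {ww : w ∈ {a,b}*}: After pumping, the two halves no longer match
- {a^(n²) : n ≥ 0}: After pumping, length is no longer a perfect square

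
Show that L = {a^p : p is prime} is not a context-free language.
Assume for contradiction that L is context-free, and let p ≥ 1 be the pumping length given by the pumping lemma for CFLs.
Choose a prime q with q ≥ p and let s = a^q. Then s ∈ L and |s| = q ≥ p.
By the CFL pumping lemma, s = uvxyz for some u, v, x, y, z with |vxy| ≤ p, |vy| ≥ 1, and uv^i xy^i z ∈ L for every i ≥ 0.
All symbols are a's, so only lengths matter: let k = |vy|, with 1 ≤ k ≤ p. Then |uv^i xy^i z| = q + (i − 1)k.

Take i = q + 1: the length is q + qk = q(k + 1).
Both factors satisfy q ≥ 2 and k + 1 ≥ 2, so q(k + 1) is composite and uv^(q+1) xy^(q+1) z ∉ L.

This contradicts the CFL pumping lemma, which requires uv^i xy^i z ∈ L for all i ≥ 0.
Hence L = {a^p : p is prime} is not context-free. ∎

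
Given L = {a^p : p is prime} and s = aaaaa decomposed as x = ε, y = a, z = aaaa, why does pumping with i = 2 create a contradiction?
xy²z = aaaaaa ∉ L

Pumping with i = 2 replaces y = a by y² = aa:
- Original: s = xyz = aaaaa; aaaaa has length 5, which is prime, so it is in L
- Pumped: xy²z = ε · aa · aaaa = aaaaaa
- aaaaaa has length 6 = 2 × 3, which is not prime, so it is not in L

The pumping lemma would require xy²z ∈ L, so this decomposition yields a contradiction.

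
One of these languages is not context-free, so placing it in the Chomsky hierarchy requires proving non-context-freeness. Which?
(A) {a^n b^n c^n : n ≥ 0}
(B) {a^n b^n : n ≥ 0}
(A) {a^n b^n c^n : n ≥ 0}

(A) {a^n b^n c^n : n ≥ 0} requires the CFL pumping lemma.

- {a^n b^n : n ≥ 0} is context-free (but not regular)
  • Can be shown non-regular with the regular pumping lemma
  • After pumping, the number of a's and b's become unequal

- {a^n b^n c^n : n ≥ 0} is NOT context-free
  • Requires the CFL pumping lemma to prove
  • Cannot maintain three equal counts simultaneously

The CFL pumping lemma is "stronger" in that it can prove non-membership
in the larger class of context-free languages.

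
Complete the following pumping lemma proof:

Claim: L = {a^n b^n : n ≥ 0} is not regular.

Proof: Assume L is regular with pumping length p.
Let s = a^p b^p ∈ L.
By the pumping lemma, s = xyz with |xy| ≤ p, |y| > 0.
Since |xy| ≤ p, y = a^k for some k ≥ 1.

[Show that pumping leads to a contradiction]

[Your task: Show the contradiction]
Consider xy²z = a^(p+k) b^p.

Since k ≥ 1, we have p + k > p.
So xy²z has more a's than b's: (p+k) a's vs p b's.
This means xy²z ∉ L because a^n b^n requires equal counts.

This contradicts the pumping lemma which states xy²z ∈ L.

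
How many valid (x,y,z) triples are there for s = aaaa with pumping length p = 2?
3

For s = 'aaaa' with pumping length p = 2:

Constraints: |xy| ≤ 2, |y| > 0

Valid decompositions (|xy| ≤ p, |y| ≥ 1):
  • x='', y='a', z='aaa'
  • x='a', y='a', z='aa'
  • x='', y='aa', z='aa'

Total count: 3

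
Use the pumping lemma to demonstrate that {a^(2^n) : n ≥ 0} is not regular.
Assume for contradiction that L is regular, and let p ≥ 1 be the pumping length given by the pumping lemma.
Choose s = a^(2^p). Then s ∈ L and |s| = 2^p ≥ p.
By the pumping lemma, s = xyz for some x, y, z with |xy| ≤ p, |y| ≥ 1, and xy^i z ∈ L for every i ≥ 0.
Here y = a^k for some k with 1 ≤ k ≤ |xy| ≤ p, and p < 2^p.

Take i = 2: |xy²z| = 2^p + k.
Now 2^p < 2^p + k ≤ 2^p + p < 2^p + 2^p = 2^(p+1).
So |xy²z| lies strictly between the consecutive powers of two 2^p and 2^(p+1), hence is not a power of 2, and xy²z ∉ L.

This contradicts the pumping lemma, which requires xy^i z ∈ L for all i ≥ 0.
Hence L = {a^(2^n) : n ≥ 0} is not regular. ∎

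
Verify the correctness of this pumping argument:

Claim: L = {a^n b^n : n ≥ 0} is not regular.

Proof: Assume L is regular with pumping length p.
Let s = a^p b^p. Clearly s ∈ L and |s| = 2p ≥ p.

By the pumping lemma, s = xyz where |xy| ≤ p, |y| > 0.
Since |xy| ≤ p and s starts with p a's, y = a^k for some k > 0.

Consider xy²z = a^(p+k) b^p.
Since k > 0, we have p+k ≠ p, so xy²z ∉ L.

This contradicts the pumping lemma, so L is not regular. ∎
The proof is correct.

This proof is valid because:
1. The string s = a^p b^p is correctly in L
2. The decomposition analysis is correct: y must consist only of a's
3. The contradiction is valid: pumping increases a's but not b's
4. The conclusion follows logically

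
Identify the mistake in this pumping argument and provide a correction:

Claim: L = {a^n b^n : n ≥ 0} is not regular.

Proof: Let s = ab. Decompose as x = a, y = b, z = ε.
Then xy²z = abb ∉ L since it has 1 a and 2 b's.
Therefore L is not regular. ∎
Error: The string s = ab might be shorter than the pumping length p.

Correction: Choose s = a^p b^p to ensure |s| ≥ p. Also, the decomposition is wrong: with |xy| ≤ p, y cannot include b's when s starts with p a's.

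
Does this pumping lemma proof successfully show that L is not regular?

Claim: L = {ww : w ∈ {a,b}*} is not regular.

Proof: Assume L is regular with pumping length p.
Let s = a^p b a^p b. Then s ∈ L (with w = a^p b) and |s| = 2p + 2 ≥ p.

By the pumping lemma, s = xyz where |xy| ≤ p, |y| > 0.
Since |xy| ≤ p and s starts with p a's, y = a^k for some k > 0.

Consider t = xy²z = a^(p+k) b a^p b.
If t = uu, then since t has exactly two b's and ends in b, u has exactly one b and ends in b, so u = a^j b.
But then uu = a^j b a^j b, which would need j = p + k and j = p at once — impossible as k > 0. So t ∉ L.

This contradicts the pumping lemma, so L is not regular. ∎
The proof is correct.

This proof is valid because:
1. s = a^p b a^p b is in L and is chosen in terms of p, so |s| ≥ p holds for every p
2. The decomposition analysis is correct: |xy| ≤ p forces y to lie inside the leading a's
3. The contradiction is valid: the argument shows a^(p+k) b a^p b cannot be split into two equal halves
4. The conclusion follows logically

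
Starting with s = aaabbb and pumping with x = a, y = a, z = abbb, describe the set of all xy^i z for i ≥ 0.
{xy^i z : i ≥ 0} = {a^(2+i) b^3 : i ≥ 0} = {aabbb, aaabbb, aaaabbb, ...}

With x = a, y = a, z = abbb: Starting with aaabbb and pumping the second 'a', we get strings with 2+i a's followed by 3 b's for i = 0, 1, 2, ...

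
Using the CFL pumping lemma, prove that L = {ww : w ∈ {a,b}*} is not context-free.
Assume for contradiction that L is context-free, and let p ≥ 1 be the pumping length given by the pumping lemma for CFLs.
Choose s = a^p b^p a^p b^p. Then s ∈ L (take w = a^p b^p) and |s| = 4p ≥ p.
By the CFL pumping lemma, s = uvxyz for some u, v, x, y, z with |vxy| ≤ p, |vy| ≥ 1, and uv^i xy^i z ∈ L for every i ≥ 0.

Write s as four blocks A₁ B₁ A₂ B₂ with A₁ = A₂ = a^p and B₁ = B₂ = b^p. Since |vxy| ≤ p, the window vxy lies inside at most two adjacent blocks. Take i = 0 and let t = uxz, so |t| = 4p − |vy| with 1 ≤ |vy| ≤ p. If |t| is odd, t ∉ L immediately, so assume |vy| is even (hence |vy| ≥ 2) and |t|/2 = 2p − |vy|/2, which satisfies p ≤ |t|/2 ≤ 2p − 1.

Case 1 (vxy inside A₁B₁): t = a^(p−j) b^(p−l) a^p b^p with j + l = |vy|. The second half of t has length < 2p, so it is a suffix of the trailing a^p b^p and ends in b; the first half is a^(p−j) b^(p−l) a^((j+l)/2), which ends in a because (j+l)/2 ≥ 1. The halves differ, so t ∉ L.

Case 2 (vxy inside B₁A₂, straddling the middle): t = a^p b^(p−j) a^(p−l) b^p with j + l = |vy|. If t = ww, then w is a prefix of t of length ≥ p, so w begins with a^p; and w is a suffix of t of length ≥ p, so w ends with b^p. That forces |w| ≥ 2p, contradicting |w| = |t|/2 ≤ 2p − 1. So t ∉ L.

Case 3 (vxy inside A₂B₂): t = a^p b^p a^(p−j) b^(p−l) with j + l = |vy|. The first half of t is a prefix of a^p b^p, so it begins with a; the second half is b^((j+l)/2) a^(p−j) b^(p−l), which begins with b. The halves differ, so t ∉ L.

In every case uv⁰xy⁰z = uxz ∉ L.

This contradicts the CFL pumping lemma, which requires uv^i xy^i z ∈ L for all i ≥ 0.
Hence L = {ww : w ∈ {a,b}*} is not context-free. ∎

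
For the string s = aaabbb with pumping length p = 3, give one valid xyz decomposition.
x = '', y = 'aaa', z = 'bbb'

For s = aaabbb and p = 3, one valid decomposition is:
- x = '' (length 0)
- y = 'aaa' (length 3)
- z = 'bbb' (length 3)

Verification:
- xyz = '' + 'aaa' + 'bbb' = aaabbb ✓
- |xy| = 3 ≤ 3 ✓
- |y| = 3 > 0 ✓

All pumping lemma constraints are satisfied.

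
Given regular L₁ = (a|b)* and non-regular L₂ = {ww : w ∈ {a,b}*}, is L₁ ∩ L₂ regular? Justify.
No — L₁ ∩ L₂ is not regular.

(a|b)* is all strings over {a,b}, so L₁ ∩ L₂ = {ww : w ∈ {a,b}*} = L₂ itself, which is not regular (pump s = a^p b a^p b).

Note that the bare facts "L₁ regular, L₂ non-regular" do not settle the question by themselves: the closure of regular languages under ∪, ∩, complement and difference applies only when BOTH operands are regular. With a non-regular operand the result can come out regular or non-regular depending on the specific languages, so one has to work out L₁ ∩ L₂ for this particular pair, as above.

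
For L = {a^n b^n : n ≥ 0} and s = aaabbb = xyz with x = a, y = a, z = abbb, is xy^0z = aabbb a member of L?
No

xy⁰z = a · ε · abbb = aabbb.
aabbb has 2 a's and 3 b's; 2 ≠ 3, so it is not in L.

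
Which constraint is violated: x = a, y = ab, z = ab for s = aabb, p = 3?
Violated: xyz = s

The decomposition x = a, y = ab, z = ab for s = aabb with p = 3
violates the constraint: xyz = s

xyz = 'a' + 'ab' + 'ab' = 'aabab' ≠ 'aabb' = s. The decomposition doesn't reconstruct s.

Pumping lemma constraints:
1. xyz = s (decomposition is valid)
2. |xy| ≤ p
3. |y| > 0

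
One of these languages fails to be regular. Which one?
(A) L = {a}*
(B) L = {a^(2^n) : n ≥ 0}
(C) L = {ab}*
(B) {a^(2^n) : n ≥ 0}

(B) L = {a^(2^n) : n ≥ 0} is NOT regular.

The pumping lemma can be used to prove this:
After pumping, length is no longer a power of 2

The other languages are regular because they can be recognized by finite automata.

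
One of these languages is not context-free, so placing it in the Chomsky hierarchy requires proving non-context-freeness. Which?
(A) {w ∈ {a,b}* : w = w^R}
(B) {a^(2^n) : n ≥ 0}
(B) {a^(2^n) : n ≥ 0}

(B) {a^(2^n) : n ≥ 0} requires the CFL pumping lemma.

- {w ∈ {a,b}* : w = w^R} is context-free (but not regular)
  • Can be shown non-regular with the regular pumping lemma
  • After pumping, the string is no longer symmetric

- {a^(2^n) : n ≥ 0} is NOT context-free
  • Requires the CFL pumping lemma to prove
  • Gaps between powers of 2 grow exponentially

The CFL pumping lemma is "stronger" in that it can prove non-membership
in the larger class of context-free languages.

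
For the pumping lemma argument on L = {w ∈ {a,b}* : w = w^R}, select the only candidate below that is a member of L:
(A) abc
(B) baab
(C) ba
(B) baab

The pumping lemma is applied to a string s that lies in L, so first check membership of each option:
- (A) abc reversed is cba ≠ abc, so it is not a palindrome and is not in L ✗
- (B) baab reversed is baab, the same string, so it is a palindrome and is in L ✓
- (C) ba reversed is ab ≠ ba, so it is not a palindrome and is not in L ✗

Only (B) baab is in L, so it is the only candidate that could play the role of s.
(In a complete proof one picks s in terms of the pumping length p so that |s| ≥ p is guaranteed; a fixed string like baab illustrates the shape of such an s.)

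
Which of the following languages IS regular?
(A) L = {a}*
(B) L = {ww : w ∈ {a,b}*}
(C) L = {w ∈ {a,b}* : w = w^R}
(A) {a}*

(A) L = {a}* is regular.

This can be recognized by a finite automaton (DFA/NFA).
Regular expressions like {a}* define regular languages.

The other choices are not regular:
- {w ∈ {a,b}* : w = w^R}: After pumping, the string is no longer symmetric
- {ww : w ∈ {a,b}*}: After pumping, the two halves no longer match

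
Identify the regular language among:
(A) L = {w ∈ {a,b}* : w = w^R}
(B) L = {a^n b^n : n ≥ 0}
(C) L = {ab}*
(C) {ab}*

(C) L = {ab}* is regular.

This can be recognized by a finite automaton (DFA/NFA).
Regular expressions like {ab}* define regular languages.

The other choices are not regular:
- {w ∈ {a,b}* : w = w^R}: After pumping, the string is no longer symmetric
- {a^n b^n : n ≥ 0}: After pumping, the number of a's and b's become unequal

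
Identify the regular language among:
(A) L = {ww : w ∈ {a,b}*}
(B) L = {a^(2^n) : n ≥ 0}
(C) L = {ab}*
(C) {ab}*

(C) L = {ab}* is regular.

This can be recognized by a finite automaton (DFA/NFA).
Regular expressions like {ab}* define regular languages.

The other choices are not regular:
- {ww : w ∈ {a,b}*}: After pumping, the two halves no longer match
- {a^(2^n) : n ≥ 0}: After pumping, length is no longer a power of 2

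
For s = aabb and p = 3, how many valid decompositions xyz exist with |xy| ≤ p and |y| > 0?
6

For s = 'aabb' with pumping length p = 3:

Constraints: |xy| ≤ 3, |y| > 0

Valid decompositions (|xy| ≤ p, |y| ≥ 1):
  • x='', y='a', z='abb'
  • x='a', y='a', z='bb'
  • x='', y='aa', z='bb'
  • x='aa', y='b', z='b'
  • x='a', y='ab', z='b'
  • x='', y='aab', z='b'

Total count: 6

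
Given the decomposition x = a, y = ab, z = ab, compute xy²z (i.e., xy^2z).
aababab

Given x = 'a', y = 'ab', z = 'ab' and i = 2:

xy^2z = x + y·y·...·y (2 times) + z
       = 'a' + 'ab'^2 + 'ab'
       = 'a' + 'abab' + 'ab'
       = 'aababab'

The pumped string is 'aababab' with length 7.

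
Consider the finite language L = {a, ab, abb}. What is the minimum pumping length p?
p = 4

For a finite language L, the pumping lemma holds vacuously if p > max|s| for s ∈ L.

The longest string in L = {a, ab, abb} has length 3.
If p = 4, then no string s ∈ L has |s| ≥ p, so the condition is vacuously true.

The minimum pumping length is p = 4.

Why no smaller p works: for any p ≤ 3, the longest string s ∈ L has |s| = 3 ≥ p, so it would
have to be pumpable; but pumping up (i = 2, 3, ...) produces ever longer strings, which cannot all lie in the
finite language L. So the pumping property fails for every p ≤ 3.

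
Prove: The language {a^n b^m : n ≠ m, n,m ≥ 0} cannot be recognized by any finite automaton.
Assume for contradiction that L is regular, and let p ≥ 1 be the pumping length given by the pumping lemma.
Choose s = a^p b^(p + p!). Then s ∈ L because p ≠ p + p! (as p! ≥ 1), and |s| ≥ p.
By the pumping lemma, s = xyz for some x, y, z with |xy| ≤ p, |y| ≥ 1, and xy^i z ∈ L for every i ≥ 0.
Since |xy| ≤ p and the first p symbols of s are all a's, y = a^k for some k with 1 ≤ k ≤ p.
For every i ≥ 0, xy^i z = a^(p + (i − 1)k) b^(p + p!).

Because 1 ≤ k ≤ p, k divides p!. Let t = p!/k (a positive integer) and take i = t + 1.
Then the number of a's is p + tk = p + p!, which equals the number of b's.
So xy^(t+1) z = a^(p + p!) b^(p + p!) has equally many a's and b's and is NOT in L.

This contradicts the pumping lemma, which requires xy^i z ∈ L for all i ≥ 0.
Hence L = {a^n b^m : n ≠ m, n,m ≥ 0} is not regular. ∎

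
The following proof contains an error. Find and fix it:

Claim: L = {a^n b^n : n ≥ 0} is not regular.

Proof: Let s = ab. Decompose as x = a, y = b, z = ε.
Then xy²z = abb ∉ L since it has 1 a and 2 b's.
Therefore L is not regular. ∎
Error: The string s = ab might be shorter than the pumping length p.

Correction: Choose s = a^p b^p to ensure |s| ≥ p. Also, the decomposition is wrong: with |xy| ≤ p, y cannot include b's when s starts with p a's.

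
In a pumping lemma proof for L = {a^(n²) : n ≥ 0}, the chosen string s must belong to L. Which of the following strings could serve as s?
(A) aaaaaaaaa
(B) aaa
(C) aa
(A) aaaaaaaaa

The pumping lemma is applied to a string s that lies in L, so first check membership of each option:
- (A) aaaaaaaaa has length 9 = 3², a perfect square, so it is in L ✓
- (B) aaa has length 3, strictly between 1² = 1 and 2² = 4, so it is not in L ✗
- (C) aa has length 2, strictly between 1² = 1 and 2² = 4, so it is not in L ✗

Only (A) aaaaaaaaa is in L, so it is the only candidate that could play the role of s.
(In a complete proof one picks s in terms of the pumping length p so that |s| ≥ p is guaranteed; a fixed string like aaaaaaaaa illustrates the shape of such an s.)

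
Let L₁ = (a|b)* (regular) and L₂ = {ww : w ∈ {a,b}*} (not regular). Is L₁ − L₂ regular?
No — L₁ − L₂ is not regular.

L₁ − L₂ is the complement of {ww} within {a,b}*. If it were regular, its complement {ww} would be regular as well (regular languages are closed under complement) — contradiction. So L₁ − L₂ is not regular.

Note that the bare facts "L₁ regular, L₂ non-regular" do not settle the question by themselves: the closure of regular languages under ∪, ∩, complement and difference applies only when BOTH operands are regular. With a non-regular operand the result can come out regular or non-regular depending on the specific languages, so one has to work out L₁ − L₂ for this particular pair, as above.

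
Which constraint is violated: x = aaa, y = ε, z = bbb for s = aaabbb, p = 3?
Violated: |y| > 0

The decomposition x = aaa, y = ε, z = bbb for s = aaabbb with p = 3
violates the constraint: |y| > 0

|y| = 0, but the pumping lemma requires |y| > 0 (y must be non-empty).

Pumping lemma constraints:
1. xyz = s (decomposition is valid)
2. |xy| ≤ p
3. |y| > 0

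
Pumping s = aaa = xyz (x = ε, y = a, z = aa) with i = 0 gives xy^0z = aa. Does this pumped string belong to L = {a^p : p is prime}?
Yes

xy⁰z = ε · ε · aa = aa.
aa has length 2, which is prime, so it is in L.
(A single pumped string landing in L is not a contradiction by itself; a non-regularity proof needs some i for which xy^i z ∉ L, for every admissible decomposition.)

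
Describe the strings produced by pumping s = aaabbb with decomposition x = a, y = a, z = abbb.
{xy^i z : i ≥ 0} = {a^(2+i) b^3 : i ≥ 0} = {aabbb, aaabbb, aaaabbb, ...}

With x = a, y = a, z = abbb: Starting with aaabbb and pumping the second 'a', we get strings with 2+i a's followed by 3 b's for i = 0, 1, 2, ...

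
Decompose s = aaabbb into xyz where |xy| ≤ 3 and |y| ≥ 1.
x = '', y = 'a', z = 'aabbb'

For s = aaabbb and p = 3, one valid decomposition is:
- x = '' (length 0)
- y = 'a' (length 1)
- z = 'aabbb' (length 5)

Verification:
- xyz = '' + 'a' + 'aabbb' = aaabbb ✓
- |xy| = 1 ≤ 3 ✓
- |y| = 1 > 0 ✓

All pumping lemma constraints are satisfied.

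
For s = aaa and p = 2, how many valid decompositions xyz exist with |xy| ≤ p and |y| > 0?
3

For s = 'aaa' with pumping length p = 2:

Constraints: |xy| ≤ 2, |y| > 0

Valid decompositions (|xy| ≤ p, |y| ≥ 1):
  • x='', y='a', z='aa'
  • x='a', y='a', z='a'
  • x='', y='aa', z='a'

Total count: 3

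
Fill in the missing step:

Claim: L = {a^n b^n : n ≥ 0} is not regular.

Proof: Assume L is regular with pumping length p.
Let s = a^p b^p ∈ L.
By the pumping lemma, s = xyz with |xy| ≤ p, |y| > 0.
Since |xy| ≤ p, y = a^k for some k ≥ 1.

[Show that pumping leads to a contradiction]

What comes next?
Consider xy²z = a^(p+k) b^p.

Since k ≥ 1, we have p + k > p.
So xy²z has more a's than b's: (p+k) a's vs p b's.
This means xy²z ∉ L because a^n b^n requires equal counts.

This contradicts the pumping lemma which states xy²z ∈ L.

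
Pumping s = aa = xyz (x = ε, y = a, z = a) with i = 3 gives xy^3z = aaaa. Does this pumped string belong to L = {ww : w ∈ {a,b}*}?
Yes

xy³z = ε · aaa · a = aaaa.
aaaa splits into halves aa · aa, which are equal, so it is in L (w = aa).
(A single pumped string landing in L is not a contradiction by itself; a non-regularity proof needs some i for which xy^i z ∉ L, for every admissible decomposition.)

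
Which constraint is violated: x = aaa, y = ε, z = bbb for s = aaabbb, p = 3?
Violated: |y| > 0

The decomposition x = aaa, y = ε, z = bbb for s = aaabbb with p = 3
violates the constraint: |y| > 0

|y| = 0, but the pumping lemma requires |y| > 0 (y must be non-empty).

Pumping lemma constraints:
1. xyz = s (decomposition is valid)
2. |xy| ≤ p
3. |y| > 0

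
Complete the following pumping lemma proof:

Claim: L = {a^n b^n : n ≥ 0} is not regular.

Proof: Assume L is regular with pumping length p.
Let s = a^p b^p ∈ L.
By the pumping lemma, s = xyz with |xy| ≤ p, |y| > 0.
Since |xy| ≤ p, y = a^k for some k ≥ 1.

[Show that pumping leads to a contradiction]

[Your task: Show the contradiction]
Consider xy²z = a^(p+k) b^p.

Since k ≥ 1, we have p + k > p.
So xy²z has more a's than b's: (p+k) a's vs p b's.
This means xy²z ∉ L because a^n b^n requires equal counts.

This contradicts the pumping lemma which states xy²z ∈ L.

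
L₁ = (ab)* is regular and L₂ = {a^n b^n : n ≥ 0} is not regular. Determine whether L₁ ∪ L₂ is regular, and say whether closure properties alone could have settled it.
No — L₁ ∪ L₂ is not regular.

Let U = (ab)* ∪ {a^n b^n}. If U were regular, then U ∩ aa*bb* would be regular (closure under intersection with a regular language). But (ab)* ∩ aa*bb* = {ab} and {a^n b^n} ∩ aa*bb* = {a^n b^n : n ≥ 1}, so U ∩ aa*bb* = {a^n b^n : n ≥ 1}, which is not regular. Hence U is not regular.

Note that the bare facts "L₁ regular, L₂ non-regular" do not settle the question by themselves: the closure of regular languages under ∪, ∩, complement and difference applies only when BOTH operands are regular. With a non-regular operand the result can come out regular or non-regular depending on the specific languages, so one has to work out L₁ ∪ L₂ for this particular pair, as above.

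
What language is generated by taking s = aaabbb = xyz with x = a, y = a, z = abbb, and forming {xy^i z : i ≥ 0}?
{xy^i z : i ≥ 0} = {a^(2+i) b^3 : i ≥ 0} = {aabbb, aaabbb, aaaabbb, ...}

With x = a, y = a, z = abbb: Starting with aaabbb and pumping the second 'a', we get strings with 2+i a's followed by 3 b's for i = 0, 1, 2, ...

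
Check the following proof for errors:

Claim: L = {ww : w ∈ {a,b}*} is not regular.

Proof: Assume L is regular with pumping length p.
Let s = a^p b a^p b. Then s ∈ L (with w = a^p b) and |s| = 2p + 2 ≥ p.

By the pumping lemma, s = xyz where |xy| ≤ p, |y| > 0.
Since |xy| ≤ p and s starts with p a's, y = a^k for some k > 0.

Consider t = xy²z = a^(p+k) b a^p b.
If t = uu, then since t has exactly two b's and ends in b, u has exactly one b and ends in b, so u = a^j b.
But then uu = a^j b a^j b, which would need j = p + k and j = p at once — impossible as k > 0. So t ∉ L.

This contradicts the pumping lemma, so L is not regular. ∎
The proof is correct.

This proof is valid because:
1. s = a^p b a^p b is in L and is chosen in terms of p, so |s| ≥ p holds for every p
2. The decomposition analysis is correct: |xy| ≤ p forces y to lie inside the leading a's
3. The contradiction is valid: the argument shows a^(p+k) b a^p b cannot be split into two equal halves
4. The conclusion follows logically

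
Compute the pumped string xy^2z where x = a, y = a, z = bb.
aaabb

Given x = 'a', y = 'a', z = 'bb' and i = 2:

xy^2z = x + y·y·...·y (2 times) + z
       = 'a' + 'a'^2 + 'bb'
       = 'a' + 'aa' + 'bb'
       = 'aaabb'

The pumped string is 'aaabb' with length 5.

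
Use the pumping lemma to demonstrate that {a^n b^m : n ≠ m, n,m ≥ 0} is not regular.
Assume for contradiction that L is regular, and let p ≥ 1 be the pumping length given by the pumping lemma.
Choose s = a^p b^(p + p!). Then s ∈ L because p ≠ p + p! (as p! ≥ 1), and |s| ≥ p.
By the pumping lemma, s = xyz for some x, y, z with |xy| ≤ p, |y| ≥ 1, and xy^i z ∈ L for every i ≥ 0.
Since |xy| ≤ p and the first p symbols of s are all a's, y = a^k for some k with 1 ≤ k ≤ p.
For every i ≥ 0, xy^i z = a^(p + (i − 1)k) b^(p + p!).

Because 1 ≤ k ≤ p, k divides p!. Let t = p!/k (a positive integer) and take i = t + 1.
Then the number of a's is p + tk = p + p!, which equals the number of b's.
So xy^(t+1) z = a^(p + p!) b^(p + p!) has equally many a's and b's and is NOT in L.

This contradicts the pumping lemma, which requires xy^i z ∈ L for all i ≥ 0.
Hence L = {a^n b^m : n ≠ m, n,m ≥ 0} is not regular. ∎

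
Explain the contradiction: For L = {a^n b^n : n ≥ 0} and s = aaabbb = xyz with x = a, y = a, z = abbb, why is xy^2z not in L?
xy²z = aaaabbb ∉ L

Pumping with i = 2 replaces y = a by y² = aa:
- Original: s = xyz = aaabbb; aaabbb = a^3 b^3 has equal counts (3 = 3), so it is in L
- Pumped: xy²z = a · aa · abbb = aaaabbb
- aaaabbb has 4 a's and 3 b's; 4 ≠ 3, so it is not in L

The pumping lemma would require xy²z ∈ L, so this decomposition yields a contradiction.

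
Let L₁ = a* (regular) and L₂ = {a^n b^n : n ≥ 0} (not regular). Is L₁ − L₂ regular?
Yes — L₁ − L₂ is regular.

The only string of a* that lies in {a^n b^n} is ε, so L₁ − L₂ = a* − {ε} = a⁺ = aa*, which is regular.

Note that the bare facts "L₁ regular, L₂ non-regular" do not settle the question by themselves: the closure of regular languages under ∪, ∩, complement and difference applies only when BOTH operands are regular. With a non-regular operand the result can come out regular or non-regular depending on the specific languages, so one has to work out L₁ − L₂ for this particular pair, as above.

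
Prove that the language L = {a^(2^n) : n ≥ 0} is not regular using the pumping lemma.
Assume for contradiction that L is regular, and let p ≥ 1 be the pumping length given by the pumping lemma.
Choose s = a^(2^p). Then s ∈ L and |s| = 2^p ≥ p.
By the pumping lemma, s = xyz for some x, y, z with |xy| ≤ p, |y| ≥ 1, and xy^i z ∈ L for every i ≥ 0.
Here y = a^k for some k with 1 ≤ k ≤ |xy| ≤ p, and p < 2^p.

Take i = 2: |xy²z| = 2^p + k.
Now 2^p < 2^p + k ≤ 2^p + p < 2^p + 2^p = 2^(p+1).
So |xy²z| lies strictly between the consecutive powers of two 2^p and 2^(p+1), hence is not a power of 2, and xy²z ∉ L.

This contradicts the pumping lemma, which requires xy^i z ∈ L for all i ≥ 0.
Hence L = {a^(2^n) : n ≥ 0} is not regular. ∎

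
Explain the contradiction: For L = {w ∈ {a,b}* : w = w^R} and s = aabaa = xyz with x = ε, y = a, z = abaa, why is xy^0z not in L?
xy⁰z = abaa ∉ L

Pumping with i = 0 replaces y = a by y⁰ = ε:
- Original: s = xyz = aabaa; aabaa reversed is aabaa, the same string, so it is a palindrome and is in L
- Pumped: xy⁰z = ε · ε · abaa = abaa
- abaa reversed is aaba ≠ abaa, so it is not a palindrome and is not in L

The pumping lemma would require xy⁰z ∈ L, so this decomposition yields a contradiction.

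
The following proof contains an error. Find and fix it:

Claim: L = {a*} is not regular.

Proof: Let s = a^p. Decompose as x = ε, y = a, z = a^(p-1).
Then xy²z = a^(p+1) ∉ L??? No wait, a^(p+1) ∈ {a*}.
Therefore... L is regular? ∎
Error: The proof attempts to show a*  is not regular, but a* IS regular!

Correction: a* is a regular language (recognized by a simple DFA with one accepting state and self-loop on 'a'). The pumping lemma can only prove non-regularity, not regularity. For regular languages, pumping always works.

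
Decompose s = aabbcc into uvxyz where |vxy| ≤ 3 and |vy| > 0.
u='aa', v='b', x='b', y='c', z='c'

For s = aabbcc with pumping length p = 3:

One valid decomposition:
- u = 'aa'
- v = 'b'
- x = 'b'
- y = 'c'
- z = 'c'

Verification:
- uvxyz = 'aa' + 'b' + 'b' + 'c' + 'c' = aabbcc ✓
- |vxy| = |'bbc'| = 3 ≤ 3 ✓
- |vy| = |'bc'| = 2 > 0 ✓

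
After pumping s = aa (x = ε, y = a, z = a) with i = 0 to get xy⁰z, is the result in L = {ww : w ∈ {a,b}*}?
No

xy⁰z = ε · ε · a = a.
a has odd length 1, so it cannot be written as ww and is not in L.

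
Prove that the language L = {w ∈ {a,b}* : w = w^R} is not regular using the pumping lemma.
Assume for contradiction that L is regular, and let p ≥ 1 be the pumping length given by the pumping lemma.
Choose s = a^p b a^p. Then s ∈ L (it reads the same in both directions) and |s| = 2p + 1 ≥ p.
By the pumping lemma, s = xyz for some x, y, z with |xy| ≤ p, |y| ≥ 1, and xy^i z ∈ L for every i ≥ 0.
Since |xy| ≤ p and the first p symbols of s are all a's, y = a^k for some k with 1 ≤ k ≤ p.

Take i = 2: xy²z = a^(p + k) b a^p.
Its reversal is a^p b a^(p + k). These differ because the block of a's before the unique b has length p + k in one and p in the other, and p + k ≠ p since k ≥ 1. So xy²z is not a palindrome, i.e. xy²z ∉ L.

This contradicts the pumping lemma, which requires xy^i z ∈ L for all i ≥ 0.
Hence L = {w ∈ {a,b}* : w = w^R} is not regular. ∎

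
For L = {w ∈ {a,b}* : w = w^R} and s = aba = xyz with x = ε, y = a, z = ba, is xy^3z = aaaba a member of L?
No

xy³z = ε · aaa · ba = aaaba.
aaaba reversed is abaaa ≠ aaaba, so it is not a palindrome and is not in L.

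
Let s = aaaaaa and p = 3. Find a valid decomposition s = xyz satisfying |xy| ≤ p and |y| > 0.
x = '', y = 'aaa', z = 'aaa'

For s = aaaaaa and p = 3, one valid decomposition is:
- x = '' (length 0)
- y = 'aaa' (length 3)
- z = 'aaa' (length 3)

Verification:
- xyz = '' + 'aaa' + 'aaa' = aaaaaa ✓
- |xy| = 3 ≤ 3 ✓
- |y| = 3 > 0 ✓

All pumping lemma constraints are satisfied.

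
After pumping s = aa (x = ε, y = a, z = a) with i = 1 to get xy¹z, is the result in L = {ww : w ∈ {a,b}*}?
Yes

xy¹z = ε · a · a = aa.
aa splits into halves a · a, which are equal, so it is in L (w = a).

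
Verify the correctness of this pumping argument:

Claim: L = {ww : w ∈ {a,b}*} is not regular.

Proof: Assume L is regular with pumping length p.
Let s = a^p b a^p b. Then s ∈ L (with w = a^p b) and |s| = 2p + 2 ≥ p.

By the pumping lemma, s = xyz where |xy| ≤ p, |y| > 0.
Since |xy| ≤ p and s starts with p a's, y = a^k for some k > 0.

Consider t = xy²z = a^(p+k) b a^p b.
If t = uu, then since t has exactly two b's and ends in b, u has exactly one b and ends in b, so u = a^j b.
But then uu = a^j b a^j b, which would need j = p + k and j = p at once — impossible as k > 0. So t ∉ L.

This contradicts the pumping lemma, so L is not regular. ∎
The proof is correct.

This proof is valid because:
1. s = a^p b a^p b is in L and is chosen in terms of p, so |s| ≥ p holds for every p
2. The decomposition analysis is correct: |xy| ≤ p forces y to lie inside the leading a's
3. The contradiction is valid: the argument shows a^(p+k) b a^p b cannot be split into two equal halves
4. The conclusion follows logically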